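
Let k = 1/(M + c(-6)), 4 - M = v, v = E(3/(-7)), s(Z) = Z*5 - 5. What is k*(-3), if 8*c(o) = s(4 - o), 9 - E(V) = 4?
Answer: -24/37 ≈ -0.64865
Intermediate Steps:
E(V) = 5 (E(V) = 9 - 1*4 = 9 - 4 = 5)
s(Z) = -5 + 5*Z (s(Z) = 5*Z - 5 = -5 + 5*Z)
c(o) = 15/8 - 5*o/8 (c(o) = (-5 + 5*(4 - o))/8 = (-5 + (20 - 5*o))/8 = (15 - 5*o)/8 = 15/8 - 5*o/8)
v = 5
M = -1 (M = 4 - 1*5 = 4 - 5 = -1)
k = 8/37 (k = 1/(-1 + (15/8 - 5/8*(-6))) = 1/(-1 + (15/8 + 15/4)) = 1/(-1 + 45/8) = 1/(37/8) = 8/37 ≈ 0.21622)
k*(-3) = (8/37)*(-3) = -24/37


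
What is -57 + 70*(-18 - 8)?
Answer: -1877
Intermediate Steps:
-57 + 70*(-18 - 8) = -57 + 70*(-26) = -57 - 1820 = -1877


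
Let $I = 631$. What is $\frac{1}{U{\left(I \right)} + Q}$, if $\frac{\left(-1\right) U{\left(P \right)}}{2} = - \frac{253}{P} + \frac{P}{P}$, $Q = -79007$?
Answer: $- \frac{631}{49854173} \approx -1.2657 \cdot 10^{-5}$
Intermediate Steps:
$U{\left(P \right)} = -2 + \frac{506}{P}$ ($U{\left(P \right)} = - 2 \left(- \frac{253}{P} + \frac{P}{P}\right) = - 2 \left(- \frac{253}{P} + 1\right) = - 2 \left(1 - \frac{253}{P}\right) = -2 + \frac{506}{P}$)
$\frac{1}{U{\left(I \right)} + Q} = \frac{1}{\left(-2 + \frac{506}{631}\right) - 79007} = \frac{1}{- \frac{756}{631} - 79007} = \frac{1}{- \frac{49854173}{631}} = - \frac{631}{49854173}$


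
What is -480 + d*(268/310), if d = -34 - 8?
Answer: -80028/155 ≈ -516.31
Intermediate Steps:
d = -42
-480 + d*(268/310) = -480 - 11256/310 = -480 - 42*134/155 = -480 - 5628/155 = -80028/155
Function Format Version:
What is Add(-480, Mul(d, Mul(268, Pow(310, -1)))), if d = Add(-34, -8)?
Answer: Rational(-80028, 155) ≈ -516.31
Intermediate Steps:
d = -42
Add(-480, Mul(d, Mul(268, Pow(310, -1)))) = Add(-480, Mul(-42, Mul(268, Pow(310, -1)))) = Add(-480, Mul(-42, Mul(268, Rational(1, 310)))) = Add(-480, Mul(-42, Rational(134, 155))) = Add(-480, Rational(-5628, 155)) = Rational(-80028, 155)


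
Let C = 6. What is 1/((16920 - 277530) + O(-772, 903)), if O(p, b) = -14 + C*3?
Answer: -1/260606 ≈ -3.8372e-6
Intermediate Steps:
O(p, b) = 4 (O(p, b) = -14 + 6*3 = -14 + 18 = 4)
1/((16920 - 277530) + O(-772, 903)) = 1/((16920 - 277530) + 4) = 1/(-260610 + 4) = 1/(-260606) = -1/260606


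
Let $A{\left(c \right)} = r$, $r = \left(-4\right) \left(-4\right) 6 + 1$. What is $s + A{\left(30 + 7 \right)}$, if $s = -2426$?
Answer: $-2329$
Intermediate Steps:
$r = 97$ ($r = 16 \cdot 6 + 1 = 96 + 1 = 97$)
$A{\left(c \right)} = 97$
$s + A{\left(30 + 7 \right)} = -2426 + 97 = -2329$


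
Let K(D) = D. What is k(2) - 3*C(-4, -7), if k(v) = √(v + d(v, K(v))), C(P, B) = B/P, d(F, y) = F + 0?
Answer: -13/4 ≈ -3.2500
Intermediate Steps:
d(F, y) = F
k(v) = √2*√v (k(v) = √(v + v) = √(2*v) = √2*√v)
k(2) - 3*C(-4, -7) = √2*√2 - (-21)/(-4) = 2 - (-21)*(-1)/4 = 2 - 3*7/4 = 2 - 21/4 = -13/4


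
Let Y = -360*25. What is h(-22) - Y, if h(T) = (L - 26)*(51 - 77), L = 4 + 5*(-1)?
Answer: 9702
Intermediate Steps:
L = -1 (L = 4 - 5 = -1)
h(T) = 702 (h(T) = (-1 - 26)*(51 - 77) = -27*(-26) = 702)
Y = -9000
h(-22) - Y = 702 - 1*(-9000) = 702 + 9000 = 9702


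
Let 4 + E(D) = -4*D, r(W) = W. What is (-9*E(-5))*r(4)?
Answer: -576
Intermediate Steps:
E(D) = -4 - 4*D
(-9*E(-5))*r(4) = -9*(-4 - 4*(-5))*4 = -9*(-4 + 20)*4 = -9*16*4 = -144*4 = -576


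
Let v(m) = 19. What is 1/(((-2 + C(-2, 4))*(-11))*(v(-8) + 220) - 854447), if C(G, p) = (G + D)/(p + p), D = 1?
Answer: -8/6790883 ≈ -1.1781e-6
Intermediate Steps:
C(G, p) = (1 + G)/(2*p) (C(G, p) = (G + 1)/(p + p) = (1 + G)/((2*p)) = (1 + G)*(1/(2*p)) = (1 + G)/(2*p))
1/(((-2 + C(-2, 4))*(-11))*(v(-8) + 220) - 854447) = 1/(((-2 + (½)*(1 - 2)/4)*(-11))*(19 + 220) - 854447) = 1/(((-2 + (½)*(¼)*(-1))*(-11))*239 - 854447) = 1/(((-2 - ⅛)*(-11))*239 - 854447) = 1/(-17/8*(-11)*239 - 854447) = 1/((187/8)*239 - 854447) = 1/(44693/8 - 854447) = 1/(-6790883/8) = -8/6790883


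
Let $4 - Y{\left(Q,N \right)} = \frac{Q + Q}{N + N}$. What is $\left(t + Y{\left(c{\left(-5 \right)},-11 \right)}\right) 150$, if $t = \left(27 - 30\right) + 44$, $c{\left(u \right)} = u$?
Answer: $\frac{73500}{11} \approx 6681.8$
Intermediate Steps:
$Y{\left(Q,N \right)} = 4 - \frac{Q}{N}$ ($Y{\left(Q,N \right)} = 4 - \frac{Q + Q}{N + N} = 4 - \frac{2 Q}{2 N} = 4 - 2 Q \frac{1}{2 N} = 4 - \frac{Q}{N}$)
$t = 41$ ($t = -3 + 44 = 41$)
$\left(t + Y{\left(c{\left(-5 \right)},-11 \right)}\right) 150 = \left(41 + \left(4 - - \frac{5}{-11}\right)\right) 150 = \left(41 + \left(4 - \left(-5\right) \left(- \frac{1}{11}\right)\right)\right) 150 = \left(41 + \left(4 - \frac{5}{11}\right)\right) 150 = \left(41 + \frac{39}{11}\right) 150 = \frac{490}{11} \cdot 150 = \frac{73500}{11}$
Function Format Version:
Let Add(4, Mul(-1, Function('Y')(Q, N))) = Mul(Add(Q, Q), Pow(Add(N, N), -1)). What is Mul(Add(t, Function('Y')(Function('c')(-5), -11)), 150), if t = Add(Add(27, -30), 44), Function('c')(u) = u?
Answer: Rational(73500, 11) ≈ 6681.8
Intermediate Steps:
Function('Y')(Q, N) = Add(4, Mul(-1, Q, Pow(N, -1))) (Function('Y')(Q, N) = Add(4, Mul(-1, Mul(Add(Q, Q), Pow(Add(N, N), -1)))) = Add(4, Mul(-1, Mul(Mul(2, Q), Pow(Mul(2, N), -1)))) = Add(4, Mul(-1, Mul(Mul(2, Q), Mul(Rational(1, 2), Pow(N, -1))))) = Add(4, Mul(-1, Mul(Q, Pow(N, -1)))) = Add(4, Mul(-1, Q, Pow(N, -1))))
t = 41 (t = Add(-3, 44) = 41)
Mul(Add(t, Function('Y')(Function('c')(-5), -11)), 150) = Mul(Add(41, Add(4, Mul(-1, -5, Pow(-11, -1)))), 150) = Mul(Add(41, Add(4, Mul(-1, -5, Rational(-1, 11)))), 150) = Mul(Add(41, Add(4, Rational(-5, 11))), 150) = Mul(Add(41, Rational(39, 11)), 150) = Mul(Rational(490, 11), 150) = Rational(73500, 11)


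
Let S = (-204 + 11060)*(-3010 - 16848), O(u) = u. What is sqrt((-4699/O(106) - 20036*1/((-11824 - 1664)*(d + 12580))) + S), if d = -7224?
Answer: I*sqrt(12345067117681579944264615)/239300724 ≈ 14683.0*I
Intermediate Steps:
S = -215578448 (S = 10856*(-19858) = -215578448)
sqrt((-4699/O(106) - 20036*1/((-11824 - 1664)*(d + 12580))) + S) = sqrt((-4699/106 - 20036*1/((-11824 - 1664)*(-7224 + 12580))) - 215578448) = sqrt((-4699*1/106 - 20036/(5356*(-13488))) - 215578448) = sqrt((-4699/106 - 20036/(-72241728)) - 215578448) = sqrt((-4699/106 - 20036*(-1/72241728)) - 215578448) = sqrt((-4699/106 + 5009/18060432) - 215578448) = sqrt(-42432719507/957202896 - 215578448) = sqrt(-206352357173504915/957202896) = I*sqrt(12345067117681579944264615)/239300724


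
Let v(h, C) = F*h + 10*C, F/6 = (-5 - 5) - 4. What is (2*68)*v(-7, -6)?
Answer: 71808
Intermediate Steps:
F = -84 (F = 6*((-5 - 5) - 4) = 6*(-10 - 4) = 6*(-14) = -84)
v(h, C) = -84*h + 10*C
(2*68)*v(-7, -6) = (2*68)*(-84*(-7) + 10*(-6)) = 136*(588 - 60) = 136*528 = 71808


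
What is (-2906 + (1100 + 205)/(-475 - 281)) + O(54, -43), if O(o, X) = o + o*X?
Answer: -434761/84 ≈ -5175.7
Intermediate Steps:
O(o, X) = o + X*o
(-2906 + (1100 + 205)/(-475 - 281)) + O(54, -43) = (-2906 + (1100 + 205)/(-475 - 281)) + 54*(1 - 43) = (-2906 + 1305/(-756)) + 54*(-42) = (-2906 + 1305*(-1/756)) - 2268 = (-2906 - 145/84) - 2268 = -244249/84 - 2268 = -434761/84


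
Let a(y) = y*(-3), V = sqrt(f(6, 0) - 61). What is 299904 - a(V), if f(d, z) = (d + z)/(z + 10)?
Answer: 299904 + 3*I*sqrt(1510)/5 ≈ 2.999e+5 + 23.315*I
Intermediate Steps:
f(d, z) = (d + z)/(10 + z)
V = I*sqrt(1510)/5 (V = sqrt((6 + 0)/(10 + 0) - 61) = sqrt(6/10 - 61) = sqrt((1/10)*6 - 61) = sqrt(3/5 - 61) = sqrt(-302/5) = I*sqrt(1510)/5 ≈ 7.7717*I)
a(y) = -3*y
299904 - a(V) = 299904 - (-3)*I*sqrt(1510)/5 = 299904 + 3*I*sqrt(1510)/5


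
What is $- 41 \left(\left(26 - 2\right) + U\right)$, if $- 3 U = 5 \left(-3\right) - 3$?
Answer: $-1230$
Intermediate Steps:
$U = 6$ ($U = - \frac{5 \left(-3\right) - 3}{3} = - \frac{-15 - 3}{3} = \left(- \frac{1}{3}\right) \left(-18\right) = 6$)
$- 41 \left(\left(26 - 2\right) + U\right) = - 41 \left(\left(26 - 2\right) + 6\right) = - 41 \left(24 + 6\right) = \left(-41\right) 30 = -1230$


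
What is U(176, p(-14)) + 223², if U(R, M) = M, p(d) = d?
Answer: 49715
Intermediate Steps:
U(176, p(-14)) + 223² = -14 + 223² = -14 + 49729 = 49715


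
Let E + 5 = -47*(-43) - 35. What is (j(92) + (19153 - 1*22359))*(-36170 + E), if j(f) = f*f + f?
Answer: -182911150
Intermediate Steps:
E = 1981 (E = -5 + (-47*(-43) - 35) = -5 + (2021 - 35) = -5 + 1986 = 1981)
j(f) = f + f² (j(f) = f² + f = f + f²)
(j(92) + (19153 - 1*22359))*(-36170 + E) = (92*(1 + 92) + (19153 - 1*22359))*(-36170 + 1981) = (92*93 + (19153 - 22359))*(-34189) = (8556 - 3206)*(-34189) = 5350*(-34189) = -182911150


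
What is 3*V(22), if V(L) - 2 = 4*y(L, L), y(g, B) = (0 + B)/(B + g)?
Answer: 12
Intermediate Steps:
y(g, B) = B/(B + g)
V(L) = 4 (V(L) = 2 + 4*(L/(L + L)) = 2 + 4*(L/((2*L))) = 2 + 4*(L*(1/(2*L))) = 2 + 4*(1/2) = 2 + 2 = 4)
3*V(22) = 3*4 = 12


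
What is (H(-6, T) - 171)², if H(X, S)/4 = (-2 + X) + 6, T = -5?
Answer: 32041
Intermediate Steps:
H(X, S) = 16 + 4*X (H(X, S) = 4*((-2 + X) + 6) = 4*(4 + X) = 16 + 4*X)
(H(-6, T) - 171)² = ((16 + 4*(-6)) - 171)² = ((16 - 24) - 171)² = (-8 - 171)² = (-179)² = 32041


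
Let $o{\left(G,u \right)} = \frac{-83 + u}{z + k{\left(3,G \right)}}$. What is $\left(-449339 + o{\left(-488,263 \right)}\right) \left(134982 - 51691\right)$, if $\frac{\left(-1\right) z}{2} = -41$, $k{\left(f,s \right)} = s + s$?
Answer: $-37425911419$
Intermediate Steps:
$k{\left(f,s \right)} = 2 s$
$z = 82$ ($z = \left(-2\right) \left(-41\right) = 82$)
$o{\left(G,u \right)} = \frac{-83 + u}{82 + 2 G}$
$\left(-449339 + o{\left(-488,263 \right)}\right) \left(134982 - 51691\right) = \left(-449339 + \frac{-83 + 263}{2 \left(41 - 488\right)}\right) \left(134982 - 51691\right) = \left(-449339 + \frac{1}{2} \frac{1}{-447} \cdot 180\right) \left(134982 + \left(-73782 + 22091\right)\right) = \left(-449339 + \frac{1}{2} \left(- \frac{1}{447}\right) 180\right) \left(134982 - 51691\right) = \left(-449339 - \frac{30}{149}\right) 83291 = \left(- \frac{66951541}{149}\right) 83291 = -37425911419$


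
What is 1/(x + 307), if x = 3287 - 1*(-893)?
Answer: 1/4487 ≈ 0.00022287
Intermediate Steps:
x = 4180 (x = 3287 + 893 = 4180)
1/(x + 307) = 1/(4180 + 307) = 1/4487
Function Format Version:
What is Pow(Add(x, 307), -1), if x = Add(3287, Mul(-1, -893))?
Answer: Rational(1, 4487) ≈ 0.00022287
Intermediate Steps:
x = 4180 (x = Add(3287, 893) = 4180)
Pow(Add(x, 307), -1) = Pow(Add(4180, 307), -1) = Pow(4487, -1) = Rational(1, 4487)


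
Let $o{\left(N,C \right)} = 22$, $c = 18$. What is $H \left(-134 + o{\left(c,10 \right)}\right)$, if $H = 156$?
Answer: $-17472$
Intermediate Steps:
$H \left(-134 + o{\left(c,10 \right)}\right) = 156 \left(-134 + 22\right) = 156 \left(-112\right) = -17472$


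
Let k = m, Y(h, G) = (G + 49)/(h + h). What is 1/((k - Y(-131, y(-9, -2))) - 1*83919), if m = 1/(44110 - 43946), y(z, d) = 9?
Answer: -21484/1802910909 ≈ -1.1916e-5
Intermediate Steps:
Y(h, G) = (49 + G)/(2*h) (Y(h, G) = (49 + G)/((2*h)) = (49 + G)*(1/(2*h)) = (49 + G)/(2*h))
m = 1/164 ≈ 0.0060976
k = 1/164 ≈ 0.0060976
1/((k - Y(-131, y(-9, -2))) - 1*83919) = 1/((1/164 - (49 + 9)/(2*(-131))) - 1*83919) = 1/((1/164 - (-1)*58/(2*131)) - 83919) = 1/((1/164 - 1*(-29/131)) - 83919) = 1/((1/164 + 29/131) - 83919) = 1/(4887/21484 - 83919) = 1/(-1802910909/21484) = -21484/1802910909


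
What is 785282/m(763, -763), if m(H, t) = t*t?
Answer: 785282/582169 ≈ 1.3489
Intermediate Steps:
m(H, t) = t²
785282/m(763, -763) = 785282/((-763)²) = 785282/582169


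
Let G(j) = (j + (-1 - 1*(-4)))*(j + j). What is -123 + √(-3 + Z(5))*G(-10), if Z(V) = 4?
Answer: 17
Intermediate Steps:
G(j) = 2*j*(3 + j) (G(j) = (j + (-1 + 4))*(2*j) = (j + 3)*(2*j) = (3 + j)*(2*j) = 2*j*(3 + j))
-123 + √(-3 + Z(5))*G(-10) = -123 + √(-3 + 4)*(2*(-10)*(3 - 10)) = -123 + √1*(2*(-10)*(-7)) = -123 + 1*140 = -123 + 140 = 17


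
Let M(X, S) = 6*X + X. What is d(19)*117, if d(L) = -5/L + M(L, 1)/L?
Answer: 14976/19 ≈ 788.21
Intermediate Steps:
M(X, S) = 7*X
d(L) = 7 - 5/L (d(L) = -5/L + (7*L)/L = -5/L + 7 = 7 - 5/L)
d(19)*117 = (7 - 5/19)*117 = (128/19)*117 = 14976/19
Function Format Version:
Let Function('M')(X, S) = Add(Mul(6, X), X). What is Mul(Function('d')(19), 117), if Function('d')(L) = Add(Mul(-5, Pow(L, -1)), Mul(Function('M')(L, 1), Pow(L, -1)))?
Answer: Rational(14976, 19) ≈ 788.21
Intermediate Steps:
Function('M')(X, S) = Mul(7, X)
Function('d')(L) = Add(7, Mul(-5, Pow(L, -1))) (Function('d')(L) = Add(Mul(-5, Pow(L, -1)), Mul(Mul(7, L), Pow(L, -1))) = Add(Mul(-5, Pow(L, -1)), 7) = Add(7, Mul(-5, Pow(L, -1))))
Mul(Function('d')(19), 117) = Mul(Add(7, Mul(-5, Pow(19, -1))), 117) = Mul(Add(7, Mul(-5, Rational(1, 19))), 117) = Mul(Add(7, Rational(-5, 19)), 117) = Mul(Rational(128, 19), 117) = Rational(14976, 19)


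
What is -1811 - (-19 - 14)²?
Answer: -2900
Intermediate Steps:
-1811 - (-19 - 14)² = -1811 - 1*(-33)² = -1811 - 1*1089 = -1811 - 1089 = -2900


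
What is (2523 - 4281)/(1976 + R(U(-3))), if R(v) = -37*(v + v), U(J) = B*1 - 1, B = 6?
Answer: -879/803 ≈ -1.0946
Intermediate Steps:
U(J) = 5 (U(J) = 6*1 - 1 = 6 - 1 = 5)
R(v) = -74*v
(2523 - 4281)/(1976 + R(U(-3))) = (2523 - 4281)/(1976 - 74*5) = -1758/(1976 - 370) = -1758/1606 = -1758*1/1606 = -879/803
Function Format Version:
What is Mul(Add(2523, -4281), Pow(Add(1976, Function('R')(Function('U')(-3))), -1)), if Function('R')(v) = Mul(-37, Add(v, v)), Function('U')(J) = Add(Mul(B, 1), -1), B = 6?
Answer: Rational(-879, 803) ≈ -1.0946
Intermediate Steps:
Function('U')(J) = 5 (Function('U')(J) = Add(Mul(6, 1), -1) = Add(6, -1) = 5)
Function('R')(v) = Mul(-74, v) (Function('R')(v) = Mul(-37, Mul(2, v)) = Mul(-74, v))
Mul(Add(2523, -4281), Pow(Add(1976, Function('R')(Function('U')(-3))), -1)) = Mul(Add(2523, -4281), Pow(Add(1976, Mul(-74, 5)), -1)) = Mul(-1758, Pow(Add(1976, -370), -1)) = Mul(-1758, Pow(1606, -1)) = Mul(-1758, Rational(1, 1606)) = Rational(-879, 803)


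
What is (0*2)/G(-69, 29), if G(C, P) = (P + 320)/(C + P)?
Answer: 0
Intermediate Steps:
G(C, P) = (320 + P)/(C + P)
(0*2)/G(-69, 29) = (0*2)/(((320 + 29)/(-69 + 29))) = 0/(349/(-40)) = 0/(-1/40*349) = 0/(-349/40) = -40/349*0 = 0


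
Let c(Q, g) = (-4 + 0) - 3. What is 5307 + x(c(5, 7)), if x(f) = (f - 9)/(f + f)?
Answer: 37157/7 ≈ 5308.1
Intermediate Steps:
c(Q, g) = -7 (c(Q, g) = -4 - 3 = -7)
x(f) = (-9 + f)/(2*f) (x(f) = (-9 + f)/((2*f)) = (-9 + f)*(1/(2*f)) = (-9 + f)/(2*f))
5307 + x(c(5, 7)) = 5307 + (1/2)*(-9 - 7)/(-7) = 5307 + (1/2)*(-1/7)*(-16) = 5307 + 8/7 = 37157/7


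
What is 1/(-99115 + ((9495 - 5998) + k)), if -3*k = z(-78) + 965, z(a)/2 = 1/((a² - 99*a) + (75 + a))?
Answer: -41409/3972765659 ≈ -1.0423e-5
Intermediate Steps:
z(a) = 2/(75 + a² - 98*a) (z(a) = 2/((a² - 99*a) + (75 + a)) = 2/(75 + a² - 98*a))
k = -13319897/41409 (k = -(2/(75 + (-78)² - 98*(-78)) + 965)/3 = -(2/(75 + 6084 + 7644) + 965)/3 = -(2/13803 + 965)/3 = -⅓*13319897/13803 = -13319897/41409 ≈ -321.67)
1/(-99115 + ((9495 - 5998) + k)) = 1/(-99115 + ((9495 - 5998) - 13319897/41409)) = 1/(-99115 + (3497 - 13319897/41409)) = 1/(-99115 + 131487376/41409) = 1/(-3972765659/41409) = -41409/3972765659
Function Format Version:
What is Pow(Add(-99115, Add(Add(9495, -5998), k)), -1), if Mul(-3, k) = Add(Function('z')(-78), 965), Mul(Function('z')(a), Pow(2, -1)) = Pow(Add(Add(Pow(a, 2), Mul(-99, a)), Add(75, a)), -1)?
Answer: Rational(-41409, 3972765659) ≈ -1.0423e-5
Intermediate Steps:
Function('z')(a) = Mul(2, Pow(Add(75, Pow(a, 2), Mul(-98, a)), -1)) (Function('z')(a) = Mul(2, Pow(Add(Add(Pow(a, 2), Mul(-99, a)), Add(75, a)), -1)) = Mul(2, Pow(Add(75, Pow(a, 2), Mul(-98, a)), -1)))
k = Rational(-13319897, 41409) (k = Mul(Rational(-1, 3), Add(Mul(2, Pow(Add(75, Pow(-78, 2), Mul(-98, -78)), -1)), 965)) = Mul(Rational(-1, 3), Add(Mul(2, Pow(Add(75, 6084, 7644), -1)), 965)) = Mul(Rational(-1, 3), Add(Mul(2, Pow(13803, -1)), 965)) = Mul(Rational(-1, 3), Add(Mul(2, Rational(1, 13803)), 965)) = Mul(Rational(-1, 3), Add(Rational(2, 13803), 965)) = Mul(Rational(-1, 3), Rational(13319897, 13803)) = Rational(-13319897, 41409) ≈ -321.67)
Pow(Add(-99115, Add(Add(9495, -5998), k)), -1) = Pow(Add(-99115, Add(Add(9495, -5998), Rational(-13319897, 41409))), -1) = Pow(Add(-99115, Add(3497, Rational(-13319897, 41409))), -1) = Pow(Add(-99115, Rational(131487376, 41409)), -1) = Pow(Rational(-3972765659, 41409), -1) = Rational(-41409, 3972765659)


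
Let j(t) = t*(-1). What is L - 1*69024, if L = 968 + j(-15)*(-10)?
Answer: -68206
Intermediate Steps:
j(t) = -t
L = 818 (L = 968 - 1*(-15)*(-10) = 968 + 15*(-10) = 968 - 150 = 818)
L - 1*69024 = 818 - 1*69024 = 818 - 69024 = -68206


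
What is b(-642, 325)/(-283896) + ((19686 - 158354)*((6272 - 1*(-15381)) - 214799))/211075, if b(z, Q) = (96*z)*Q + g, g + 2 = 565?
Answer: 7607862494165863/59923348200 ≈ 1.2696e+5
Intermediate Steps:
g = 563 (g = -2 + 565 = 563)
b(z, Q) = 563 + 96*Q*z (b(z, Q) = (96*z)*Q + 563 = 96*Q*z + 563 = 563 + 96*Q*z)
b(-642, 325)/(-283896) + ((19686 - 158354)*((6272 - 1*(-15381)) - 214799))/211075 = (563 + 96*325*(-642))/(-283896) + ((19686 - 158354)*((6272 - 1*(-15381)) - 214799))/211075 = (563 - 20030400)*(-1/283896) - 138668*((6272 + 15381) - 214799)*(1/211075) = -20029837*(-1/283896) - 138668*(21653 - 214799)*(1/211075) = 20029837/283896 - 138668*(-193146)*(1/211075) = 20029837/283896 + 26783169528*(1/211075) = 20029837/283896 + 26783169528/211075 = 7607862494165863/59923348200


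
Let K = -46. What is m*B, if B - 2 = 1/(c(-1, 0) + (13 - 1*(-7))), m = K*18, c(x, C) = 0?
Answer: -8487/5 ≈ -1697.4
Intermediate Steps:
m = -828 (m = -46*18 = -828)
B = 41/20 (B = 2 + 1/(0 + (13 - 1*(-7))) = 2 + 1/(0 + (13 + 7)) = 2 + 1/(0 + 20) = 2 + 1/20 = 41/20 ≈ 2.0500)
m*B = -828*41/20 = -8487/5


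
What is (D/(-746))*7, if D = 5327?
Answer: -37289/746 ≈ -49.985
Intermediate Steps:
(D/(-746))*7 = (5327/(-746))*7 = (5327*(-1/746))*7 = -5327/746*7 = -37289/746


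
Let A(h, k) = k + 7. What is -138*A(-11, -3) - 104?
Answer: -656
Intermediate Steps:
A(h, k) = 7 + k
-138*A(-11, -3) - 104 = -138*(7 - 3) - 104 = -138*4 - 104 = -552 - 104 = -656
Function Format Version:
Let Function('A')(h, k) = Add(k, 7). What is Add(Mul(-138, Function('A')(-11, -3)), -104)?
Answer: -656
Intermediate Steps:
Function('A')(h, k) = Add(7, k)
Add(Mul(-138, Function('A')(-11, -3)), -104) = Add(Mul(-138, Add(7, -3)), -104) = Add(Mul(-138, 4), -104) = Add(-552, -104) = -656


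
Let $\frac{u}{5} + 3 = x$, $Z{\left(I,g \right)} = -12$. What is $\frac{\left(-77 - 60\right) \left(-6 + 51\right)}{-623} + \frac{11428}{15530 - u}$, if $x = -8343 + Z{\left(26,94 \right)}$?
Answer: $\frac{90124361}{8927590} \approx 10.095$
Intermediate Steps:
$x = -8355$ ($x = -8343 - 12 = -8355$)
$u = -41790$ ($u = -15 + 5 \left(-8355\right) = -15 - 41775 = -41790$)
$\frac{\left(-77 - 60\right) \left(-6 + 51\right)}{-623} + \frac{11428}{15530 - u} = \frac{\left(-77 - 60\right) \left(-6 + 51\right)}{-623} + \frac{11428}{15530 - -41790} = \left(-137\right) 45 \left(- \frac{1}{623}\right) + \frac{11428}{15530 + 41790} = \left(-6165\right) \left(- \frac{1}{623}\right) + \frac{11428}{57320} = \frac{6165}{623} + 11428 \cdot \frac{1}{57320} = \frac{6165}{623} + \frac{2857}{14330} = \frac{90124361}{8927590}$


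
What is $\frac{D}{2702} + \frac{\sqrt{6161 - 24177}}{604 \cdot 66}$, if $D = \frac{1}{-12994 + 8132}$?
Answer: $- \frac{1}{13137124} + \frac{i \sqrt{1126}}{9966} \approx -7.612 \cdot 10^{-8} + 0.003367 i$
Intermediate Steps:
$D = - \frac{1}{4862}$ ($D = \frac{1}{-4862} = - \frac{1}{4862} \approx -0.00020568$)
$\frac{D}{2702} + \frac{\sqrt{6161 - 24177}}{604 \cdot 66} = - \frac{1}{4862 \cdot 2702} + \frac{\sqrt{6161 - 24177}}{604 \cdot 66} = \left(- \frac{1}{4862}\right) \frac{1}{2702} + \frac{\sqrt{-18016}}{39864} = - \frac{1}{13137124} + 4 i \sqrt{1126} \cdot \frac{1}{39864} = - \frac{1}{13137124} + \frac{i \sqrt{1126}}{9966}$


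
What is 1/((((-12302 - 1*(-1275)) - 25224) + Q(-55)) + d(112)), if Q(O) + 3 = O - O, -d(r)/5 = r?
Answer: -1/36814 ≈ -2.7164e-5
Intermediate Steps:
d(r) = -5*r
Q(O) = -3 (Q(O) = -3 + (O - O) = -3 + 0 = -3)
1/((((-12302 - 1*(-1275)) - 25224) + Q(-55)) + d(112)) = 1/((((-12302 - 1*(-1275)) - 25224) - 3) - 5*112) = 1/((((-12302 + 1275) - 25224) - 3) - 560) = 1/(((-11027 - 25224) - 3) - 560) = 1/((-36251 - 3) - 560) = 1/(-36254 - 560) = 1/(-36814) = -1/36814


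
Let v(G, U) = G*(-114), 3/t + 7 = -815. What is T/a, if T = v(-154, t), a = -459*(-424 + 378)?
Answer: 2926/3519 ≈ 0.83149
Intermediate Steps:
a = 21114 (a = -459*(-46) = 21114)
t = -1/274 (t = 3/(-7 - 815) = 3/(-822) = 3*(-1/822) = -1/274 ≈ -0.0036496)
v(G, U) = -114*G
T = 17556 (T = -114*(-154) = 17556)
T/a = 17556/21114 = 17556*(1/21114) = 2926/3519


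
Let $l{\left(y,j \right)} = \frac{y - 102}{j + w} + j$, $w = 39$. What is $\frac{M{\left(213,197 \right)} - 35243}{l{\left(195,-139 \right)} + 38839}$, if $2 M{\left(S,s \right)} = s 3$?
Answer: $- \frac{3494750}{3869907} \approx -0.90306$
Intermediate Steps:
$l{\left(y,j \right)} = j + \frac{-102 + y}{39 + j}$ ($l{\left(y,j \right)} = \frac{y - 102}{j + 39} + j = \frac{-102 + y}{39 + j} + j = j + \frac{-102 + y}{39 + j}$)
$M{\left(S,s \right)} = \frac{3 s}{2}$ ($M{\left(S,s \right)} = \frac{s 3}{2} = \frac{3 s}{2}$)
$\frac{M{\left(213,197 \right)} - 35243}{l{\left(195,-139 \right)} + 38839} = \frac{\frac{3}{2} \cdot 197 - 35243}{\frac{-102 + 195 + \left(-139\right)^{2} + 39 \left(-139\right)}{39 - 139} + 38839} = \frac{\frac{591}{2} - 35243}{\frac{-102 + 195 + 19321 - 5421}{-100} + 38839} = - \frac{69895}{2 \left(\left(- \frac{1}{100}\right) 13993 + 38839\right)} = - \frac{69895}{2 \left(- \frac{13993}{100} + 38839\right)} = - \frac{69895}{2 \cdot \frac{3869907}{100}} = \left(- \frac{69895}{2}\right) \frac{100}{3869907} = - \frac{3494750}{3869907}$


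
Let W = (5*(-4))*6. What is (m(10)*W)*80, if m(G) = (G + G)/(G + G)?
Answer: -9600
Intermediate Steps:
m(G) = 1 (m(G) = (2*G)/((2*G)) = (2*G)*(1/(2*G)) = 1)
W = -120 (W = -20*6 = -120)
(m(10)*W)*80 = (1*(-120))*80 = -120*80 = -9600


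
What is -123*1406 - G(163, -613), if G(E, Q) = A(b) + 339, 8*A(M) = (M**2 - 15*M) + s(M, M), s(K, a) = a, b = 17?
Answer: -1386267/8 ≈ -1.7328e+5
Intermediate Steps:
A(M) = -7*M/4 + M**2/8 (A(M) = ((M**2 - 15*M) + M)/8 = (M**2 - 14*M)/8 = -7*M/4 + M**2/8)
G(E, Q) = 2763/8 (G(E, Q) = (1/8)*17*(-14 + 17) + 339 = (1/8)*17*3 + 339 = 51/8 + 339 = 2763/8)
-123*1406 - G(163, -613) = -123*1406 - 1*2763/8 = -172938 - 2763/8 = -1386267/8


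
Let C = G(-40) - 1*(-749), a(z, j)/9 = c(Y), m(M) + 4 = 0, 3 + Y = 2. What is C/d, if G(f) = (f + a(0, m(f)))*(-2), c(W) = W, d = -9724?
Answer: -77/884 ≈ -0.087104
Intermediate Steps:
Y = -1 (Y = -3 + 2 = -1)
m(M) = -4 (m(M) = -4 + 0 = -4)
a(z, j) = -9 (a(z, j) = 9*(-1) = -9)
G(f) = 18 - 2*f (G(f) = (f - 9)*(-2) = (-9 + f)*(-2) = 18 - 2*f)
C = 847 (C = (18 - 2*(-40)) - 1*(-749) = (18 + 80) + 749 = 98 + 749 = 847)
C/d = 847/(-9724) = 847*(-1/9724) = -77/884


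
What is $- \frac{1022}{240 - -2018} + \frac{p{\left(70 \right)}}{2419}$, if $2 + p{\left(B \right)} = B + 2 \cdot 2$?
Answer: $- \frac{1154821}{2731051} \approx -0.42285$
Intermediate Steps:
$p{\left(B \right)} = 2 + B$ ($p{\left(B \right)} = -2 + \left(B + 2 \cdot 2\right) = -2 + \left(B + 4\right) = -2 + \left(4 + B\right) = 2 + B$)
$- \frac{1022}{240 - -2018} + \frac{p{\left(70 \right)}}{2419} = - \frac{1022}{240 - -2018} + \frac{2 + 70}{2419} = - \frac{1022}{240 + 2018} + 72 \cdot \frac{1}{2419} = - \frac{1022}{2258} + \frac{72}{2419} = \left(-1022\right) \frac{1}{2258} + \frac{72}{2419} = - \frac{511}{1129} + \frac{72}{2419} = - \frac{1154821}{2731051}$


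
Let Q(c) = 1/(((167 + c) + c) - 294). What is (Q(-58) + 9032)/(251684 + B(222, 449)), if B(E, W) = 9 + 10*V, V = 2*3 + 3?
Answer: 2194775/61183269 ≈ 0.035872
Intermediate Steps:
V = 9 (V = 6 + 3 = 9)
Q(c) = 1/(-127 + 2*c) (Q(c) = 1/((167 + 2*c) - 294) = 1/(-127 + 2*c))
B(E, W) = 99 (B(E, W) = 9 + 10*9 = 9 + 90 = 99)
(Q(-58) + 9032)/(251684 + B(222, 449)) = (1/(-127 + 2*(-58)) + 9032)/(251684 + 99) = (1/(-127 - 116) + 9032)/251783 = (1/(-243) + 9032)*(1/251783) = (-1/243 + 9032)*(1/251783) = (2194775/243)*(1/251783) = 2194775/61183269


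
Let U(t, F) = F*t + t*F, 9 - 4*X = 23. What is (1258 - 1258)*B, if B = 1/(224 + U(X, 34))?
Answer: 0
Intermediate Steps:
X = -7/2 (X = 9/4 - ¼*23 = 9/4 - 23/4 = -7/2 ≈ -3.5000)
U(t, F) = 2*F*t (U(t, F) = F*t + F*t = 2*F*t)
B = -1/14 (B = 1/(224 + 2*34*(-7/2)) = 1/(224 - 238) = 1/(-14) = -1/14 ≈ -0.071429)
(1258 - 1258)*B = (1258 - 1258)*(-1/14) = 0*(-1/14) = 0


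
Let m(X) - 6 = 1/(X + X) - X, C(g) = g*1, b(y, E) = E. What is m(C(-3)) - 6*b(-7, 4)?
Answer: -91/6 ≈ -15.167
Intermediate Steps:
C(g) = g
m(X) = 6 + 1/(2*X) - X (m(X) = 6 + (1/(X + X) - X) = 6 + (1/(2*X) - X) = 6 + 1/(2*X) - X)
m(C(-3)) - 6*b(-7, 4) = (6 + (1/2)/(-3) - 1*(-3)) - 6*4 = (6 + (1/2)*(-1/3) + 3) - 24 = (6 - 1/6 + 3) - 24 = 53/6 - 24 = -91/6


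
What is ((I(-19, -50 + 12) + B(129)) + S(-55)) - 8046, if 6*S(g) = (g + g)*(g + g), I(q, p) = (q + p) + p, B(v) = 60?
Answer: -18193/3 ≈ -6064.3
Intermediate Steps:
I(q, p) = q + 2*p (I(q, p) = (p + q) + p = q + 2*p)
S(g) = 2*g**2/3 (S(g) = ((g + g)*(g + g))/6 = ((2*g)*(2*g))/6 = (4*g**2)/6 = 2*g**2/3)
((I(-19, -50 + 12) + B(129)) + S(-55)) - 8046 = (((-19 + 2*(-50 + 12)) + 60) + (2/3)*(-55)**2) - 8046 = (((-19 + 2*(-38)) + 60) + (2/3)*3025) - 8046 = (((-19 - 76) + 60) + 6050/3) - 8046 = ((-95 + 60) + 6050/3) - 8046 = (-35 + 6050/3) - 8046 = 5945/3 - 8046 = -18193/3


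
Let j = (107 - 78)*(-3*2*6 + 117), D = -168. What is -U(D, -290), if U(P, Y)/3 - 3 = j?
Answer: -7056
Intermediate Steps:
j = 2349 (j = 29*(-6*6 + 117) = 29*(-36 + 117) = 29*81 = 2349)
U(P, Y) = 7056 (U(P, Y) = 9 + 3*2349 = 9 + 7047 = 7056)
-U(D, -290) = -1*7056 = -7056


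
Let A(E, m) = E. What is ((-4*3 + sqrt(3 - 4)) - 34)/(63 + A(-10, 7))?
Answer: -46/53 + I/53 ≈ -0.86792 + 0.018868*I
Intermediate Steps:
((-4*3 + sqrt(3 - 4)) - 34)/(63 + A(-10, 7)) = ((-4*3 + sqrt(3 - 4)) - 34)/(63 - 10) = ((-12 + sqrt(-1)) - 34)/53 = ((-12 + I) - 34)*(1/53) = (-46 + I)*(1/53) = -46/53 + I/53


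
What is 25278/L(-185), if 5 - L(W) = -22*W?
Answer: -8426/1355 ≈ -6.2185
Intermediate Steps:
L(W) = 5 + 22*W (L(W) = 5 - (-22)*W = 5 + 22*W)
25278/L(-185) = 25278/(5 + 22*(-185)) = 25278/(5 - 4070) = 25278/(-4065) = 25278*(-1/4065) = -8426/1355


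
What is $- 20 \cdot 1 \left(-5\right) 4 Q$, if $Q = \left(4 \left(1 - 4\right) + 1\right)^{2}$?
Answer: $48400$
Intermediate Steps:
$Q = 121$ ($Q = \left(4 \left(-3\right) + 1\right)^{2} = \left(-12 + 1\right)^{2} = \left(-11\right)^{2} = 121$)
$- 20 \cdot 1 \left(-5\right) 4 Q = - 20 \cdot 1 \left(-5\right) 4 \cdot 121 = - 20 \left(\left(-5\right) 4\right) 121 = \left(-20\right) \left(-20\right) 121 = 400 \cdot 121 = 48400$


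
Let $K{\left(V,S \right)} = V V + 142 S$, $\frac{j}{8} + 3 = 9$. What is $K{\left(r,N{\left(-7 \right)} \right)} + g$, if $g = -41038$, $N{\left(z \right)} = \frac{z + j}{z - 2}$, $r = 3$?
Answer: $- \frac{375083}{9} \approx -41676.0$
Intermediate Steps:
$j = 48$ ($j = -24 + 8 \cdot 9 = -24 + 72 = 48$)
$N{\left(z \right)} = \frac{48 + z}{-2 + z}$ ($N{\left(z \right)} = \frac{z + 48}{z - 2} = \frac{48 + z}{-2 + z}$)
$K{\left(V,S \right)} = V^{2} + 142 S$
$K{\left(r,N{\left(-7 \right)} \right)} + g = \left(3^{2} + 142 \frac{48 - 7}{-2 - 7}\right) - 41038 = \left(9 + 142 \frac{1}{-9} \cdot 41\right) - 41038 = \left(9 + 142 \left(\left(- \frac{1}{9}\right) 41\right)\right) - 41038 = \left(9 + 142 \left(- \frac{41}{9}\right)\right) - 41038 = \left(9 - \frac{5822}{9}\right) - 41038 = - \frac{5741}{9} - 41038 = - \frac{375083}{9}$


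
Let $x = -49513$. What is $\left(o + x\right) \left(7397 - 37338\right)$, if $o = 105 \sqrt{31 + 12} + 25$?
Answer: $1481720208 - 3143805 \sqrt{43} \approx 1.4611 \cdot 10^{9}$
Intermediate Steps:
$o = 25 + 105 \sqrt{43}$ ($o = 105 \sqrt{43} + 25 = 25 + 105 \sqrt{43} \approx 713.53$)
$\left(o + x\right) \left(7397 - 37338\right) = \left(\left(25 + 105 \sqrt{43}\right) - 49513\right) \left(7397 - 37338\right) = \left(-49488 + 105 \sqrt{43}\right) \left(-29941\right) = 1481720208 - 3143805 \sqrt{43}$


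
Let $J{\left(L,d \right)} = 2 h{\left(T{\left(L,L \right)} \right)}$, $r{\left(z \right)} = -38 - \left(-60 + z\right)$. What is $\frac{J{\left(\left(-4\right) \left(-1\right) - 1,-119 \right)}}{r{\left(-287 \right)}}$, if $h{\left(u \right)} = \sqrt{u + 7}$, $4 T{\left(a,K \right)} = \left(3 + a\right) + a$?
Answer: $\frac{\sqrt{37}}{309} \approx 0.019685$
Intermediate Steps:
$T{\left(a,K \right)} = \frac{3}{4} + \frac{a}{2}$ ($T{\left(a,K \right)} = \frac{\left(3 + a\right) + a}{4} = \frac{3 + 2 a}{4} = \frac{3}{4} + \frac{a}{2}$)
$h{\left(u \right)} = \sqrt{7 + u}$
$r{\left(z \right)} = 22 - z$
$J{\left(L,d \right)} = 2 \sqrt{\frac{31}{4} + \frac{L}{2}}$ ($J{\left(L,d \right)} = 2 \sqrt{7 + \left(\frac{3}{4} + \frac{L}{2}\right)} = 2 \sqrt{\frac{31}{4} + \frac{L}{2}}$)
$\frac{J{\left(\left(-4\right) \left(-1\right) - 1,-119 \right)}}{r{\left(-287 \right)}} = \frac{\sqrt{31 + 2 \left(\left(-4\right) \left(-1\right) - 1\right)}}{22 - -287} = \frac{\sqrt{31 + 2 \left(4 - 1\right)}}{22 + 287} = \frac{\sqrt{31 + 2 \cdot 3}}{309} = \sqrt{31 + 6} \cdot \frac{1}{309} = \sqrt{37} \cdot \frac{1}{309} = \frac{\sqrt{37}}{309}$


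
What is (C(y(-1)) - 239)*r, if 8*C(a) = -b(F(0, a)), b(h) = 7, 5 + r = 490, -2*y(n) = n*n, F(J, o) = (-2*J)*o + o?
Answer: -930715/8 ≈ -1.1634e+5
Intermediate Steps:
F(J, o) = o - 2*J*o (F(J, o) = -2*J*o + o = o - 2*J*o)
y(n) = -n²/2 (y(n) = -n*n/2 = -n²/2)
r = 485 (r = -5 + 490 = 485)
C(a) = -7/8 (C(a) = (-1*7)/8 = (⅛)*(-7) = -7/8)
(C(y(-1)) - 239)*r = (-7/8 - 239)*485 = -1919/8*485 = -930715/8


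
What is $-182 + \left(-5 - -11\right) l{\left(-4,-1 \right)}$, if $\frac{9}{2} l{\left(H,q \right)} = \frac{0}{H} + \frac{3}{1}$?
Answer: $-178$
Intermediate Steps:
$l{\left(H,q \right)} = \frac{2}{3}$ ($l{\left(H,q \right)} = \frac{2 \left(\frac{0}{H} + \frac{3}{1}\right)}{9} = \frac{2 \left(0 + 3 \cdot 1\right)}{9} = \frac{2 \left(0 + 3\right)}{9} = \frac{2}{9} \cdot 3 = \frac{2}{3}$)
$-182 + \left(-5 - -11\right) l{\left(-4,-1 \right)} = -182 + \left(-5 - -11\right) \frac{2}{3} = -182 + \left(-5 + 11\right) \frac{2}{3} = -182 + 6 \cdot \frac{2}{3} = -182 + 4 = -178$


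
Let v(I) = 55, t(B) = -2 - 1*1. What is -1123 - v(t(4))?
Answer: -1178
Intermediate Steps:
t(B) = -3 (t(B) = -2 - 1 = -3)
-1123 - v(t(4)) = -1123 - 1*55 = -1123 - 55 = -1178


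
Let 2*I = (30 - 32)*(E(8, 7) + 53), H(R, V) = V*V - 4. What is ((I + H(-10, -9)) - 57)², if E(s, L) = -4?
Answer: 841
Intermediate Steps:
H(R, V) = -4 + V² (H(R, V) = V² - 4 = -4 + V²)
I = -49 (I = ((30 - 32)*(-4 + 53))/2 = (-2*49)/2 = (½)*(-98) = -49)
((I + H(-10, -9)) - 57)² = ((-49 + (-4 + (-9)²)) - 57)² = ((-49 + (-4 + 81)) - 57)² = ((-49 + 77) - 57)² = (28 - 57)² = (-29)² = 841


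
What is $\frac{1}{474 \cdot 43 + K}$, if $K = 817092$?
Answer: $\frac{1}{837474} \approx 1.1941 \cdot 10^{-6}$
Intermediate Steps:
$\frac{1}{474 \cdot 43 + K} = \frac{1}{474 \cdot 43 + 817092} = \frac{1}{20382 + 817092} = \frac{1}{837474}$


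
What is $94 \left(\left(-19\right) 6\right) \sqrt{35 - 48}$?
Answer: $- 10716 i \sqrt{13} \approx - 38637.0 i$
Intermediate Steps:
$94 \left(\left(-19\right) 6\right) \sqrt{35 - 48} = 94 \left(-114\right) \sqrt{-13} = - 10716 i \sqrt{13}$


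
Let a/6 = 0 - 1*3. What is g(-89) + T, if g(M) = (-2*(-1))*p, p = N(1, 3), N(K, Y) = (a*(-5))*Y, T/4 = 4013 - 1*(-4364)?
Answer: 34048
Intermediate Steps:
T = 33508 (T = 4*(4013 - 1*(-4364)) = 4*(4013 + 4364) = 4*8377 = 33508)
a = -18 (a = 6*(0 - 1*3) = 6*(0 - 3) = 6*(-3) = -18)
N(K, Y) = 90*Y (N(K, Y) = (-18*(-5))*Y = 90*Y)
p = 270 (p = 90*3 = 270)
g(M) = 540 (g(M) = -2*(-1)*270 = 2*270 = 540)
g(-89) + T = 540 + 33508 = 34048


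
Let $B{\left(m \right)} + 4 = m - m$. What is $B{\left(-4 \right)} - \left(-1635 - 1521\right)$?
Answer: $3152$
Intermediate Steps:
$B{\left(m \right)} = -4$ ($B{\left(m \right)} = -4 + \left(m - m\right) = -4 + 0 = -4$)
$B{\left(-4 \right)} - \left(-1635 - 1521\right) = -4 - \left(-1635 - 1521\right) = -4 - -3156 = -4 + 3156 = 3152$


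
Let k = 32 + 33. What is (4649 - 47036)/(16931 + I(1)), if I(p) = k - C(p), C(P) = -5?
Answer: -14129/5667 ≈ -2.4932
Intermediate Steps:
k = 65
I(p) = 70 (I(p) = 65 - 1*(-5) = 65 + 5 = 70)
(4649 - 47036)/(16931 + I(1)) = (4649 - 47036)/(16931 + 70) = -42387/17001 = -42387*1/17001 = -14129/5667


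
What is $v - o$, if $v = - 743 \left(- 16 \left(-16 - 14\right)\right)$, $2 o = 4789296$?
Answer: $-2751288$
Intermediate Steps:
$o = 2394648$ ($o = \frac{1}{2} \cdot 4789296 = 2394648$)
$v = -356640$ ($v = - 743 \left(\left(-16\right) \left(-30\right)\right) = \left(-743\right) 480 = -356640$)
$v - o = -356640 - 2394648 = -2751288$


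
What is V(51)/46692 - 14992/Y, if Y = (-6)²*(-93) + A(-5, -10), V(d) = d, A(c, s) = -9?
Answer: 77797519/17416116 ≈ 4.4670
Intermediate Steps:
Y = -3357 (Y = (-6)²*(-93) - 9 = 36*(-93) - 9 = -3348 - 9 = -3357)
V(51)/46692 - 14992/Y = 51/46692 - 14992/(-3357) = 51*(1/46692) - 14992*(-1/3357) = 17/15564 + 14992/3357 = 77797519/17416116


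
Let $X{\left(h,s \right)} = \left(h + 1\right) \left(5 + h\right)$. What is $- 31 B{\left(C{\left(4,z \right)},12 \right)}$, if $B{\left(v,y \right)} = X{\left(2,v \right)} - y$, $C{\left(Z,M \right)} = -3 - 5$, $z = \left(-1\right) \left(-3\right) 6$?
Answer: $-279$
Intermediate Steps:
$z = 18$ ($z = 3 \cdot 6 = 18$)
$C{\left(Z,M \right)} = -8$
$X{\left(h,s \right)} = \left(1 + h\right) \left(5 + h\right)$
$B{\left(v,y \right)} = 21 - y$ ($B{\left(v,y \right)} = \left(5 + 2^{2} + 6 \cdot 2\right) - y = \left(5 + 4 + 12\right) - y = 21 - y$)
$- 31 B{\left(C{\left(4,z \right)},12 \right)} = - 31 \left(21 - 12\right) = \left(-31\right) 9 = -279$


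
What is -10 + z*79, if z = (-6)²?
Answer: 2834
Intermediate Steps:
z = 36
-10 + z*79 = -10 + 36*79 = -10 + 2844 = 2834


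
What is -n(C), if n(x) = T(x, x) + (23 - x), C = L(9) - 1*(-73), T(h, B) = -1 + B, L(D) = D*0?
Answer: -22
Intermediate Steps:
L(D) = 0
C = 73 (C = 0 - 1*(-73) = 0 + 73 = 73)
n(x) = 22 (n(x) = (-1 + x) + (23 - x) = 22)
-n(C) = -1*22 = -22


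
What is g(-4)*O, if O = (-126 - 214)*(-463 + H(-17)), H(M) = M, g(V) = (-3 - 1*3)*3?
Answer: -2937600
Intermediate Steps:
g(V) = -18 (g(V) = (-3 - 3)*3 = -6*3 = -18)
O = 163200 (O = (-126 - 214)*(-463 - 17) = -340*(-480) = 163200)
g(-4)*O = -18*163200 = -2937600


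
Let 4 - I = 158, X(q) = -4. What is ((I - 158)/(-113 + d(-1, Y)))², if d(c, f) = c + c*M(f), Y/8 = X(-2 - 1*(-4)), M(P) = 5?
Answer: 97344/14161 ≈ 6.8741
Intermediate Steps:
Y = -32 (Y = 8*(-4) = -32)
d(c, f) = 6*c (d(c, f) = c + c*5 = c + 5*c = 6*c)
I = -154 (I = 4 - 1*158 = 4 - 158 = -154)
((I - 158)/(-113 + d(-1, Y)))² = ((-154 - 158)/(-113 + 6*(-1)))² = (-312/(-113 - 6))² = (-312/(-119))² = (-312*(-1/119))² = (312/119)² = 97344/14161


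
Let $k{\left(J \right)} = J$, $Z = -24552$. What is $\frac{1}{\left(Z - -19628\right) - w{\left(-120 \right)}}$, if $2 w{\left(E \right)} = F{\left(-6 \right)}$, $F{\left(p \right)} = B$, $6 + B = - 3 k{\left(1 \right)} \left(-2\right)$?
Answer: $- \frac{1}{4924} \approx -0.00020309$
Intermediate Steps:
$B = 0$ ($B = -6 + \left(-3\right) 1 \left(-2\right) = -6 - -6 = -6 + 6 = 0$)
$F{\left(p \right)} = 0$
$w{\left(E \right)} = 0$ ($w{\left(E \right)} = \frac{1}{2} \cdot 0 = 0$)
$\frac{1}{\left(Z - -19628\right) - w{\left(-120 \right)}} = \frac{1}{\left(-24552 - -19628\right) - 0} = \frac{1}{\left(-24552 + 19628\right) + 0} = \frac{1}{-4924 + 0} = \frac{1}{-4924} = - \frac{1}{4924}$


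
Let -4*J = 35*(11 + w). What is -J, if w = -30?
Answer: -665/4 ≈ -166.25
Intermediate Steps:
J = 665/4 (J = -35*(11 - 30)/4 = -35*(-19)/4 = -¼*(-665) = 665/4 ≈ 166.25)
-J = -1*665/4 = -665/4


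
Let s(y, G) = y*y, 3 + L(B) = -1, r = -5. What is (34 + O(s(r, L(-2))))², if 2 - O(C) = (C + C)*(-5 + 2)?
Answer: 34596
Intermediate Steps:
L(B) = -4 (L(B) = -3 - 1 = -4)
s(y, G) = y²
O(C) = 2 + 6*C (O(C) = 2 - (C + C)*(-5 + 2) = 2 - 2*C*(-3) = 2 - (-6)*C = 2 + 6*C)
(34 + O(s(r, L(-2))))² = (34 + (2 + 6*(-5)²))² = (34 + (2 + 6*25))² = (34 + (2 + 150))² = (34 + 152)² = 186² = 34596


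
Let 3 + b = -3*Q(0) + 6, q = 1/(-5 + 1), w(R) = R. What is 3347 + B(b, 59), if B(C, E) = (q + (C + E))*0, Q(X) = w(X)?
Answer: 3347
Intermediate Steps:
Q(X) = X
q = -¼ (q = 1/(-4) = -¼ ≈ -0.25000)
b = 3 (b = -3 + (-3*0 + 6) = -3 + (0 + 6) = -3 + 6 = 3)
B(C, E) = 0 (B(C, E) = (-¼ + (C + E))*0 = (-¼ + C + E)*0 = 0)
3347 + B(b, 59) = 3347 + 0 = 3347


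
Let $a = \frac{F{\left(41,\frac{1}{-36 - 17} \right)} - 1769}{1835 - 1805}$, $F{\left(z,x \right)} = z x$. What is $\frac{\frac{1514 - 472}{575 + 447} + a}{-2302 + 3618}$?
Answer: $- \frac{3925199}{89103070} \approx -0.044052$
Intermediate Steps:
$F{\left(z,x \right)} = x z$
$a = - \frac{15633}{265}$ ($a = \frac{\frac{1}{-36 - 17} \cdot 41 - 1769}{1835 - 1805} = \frac{\frac{1}{-53} \cdot 41 - 1769}{30} = \left(\left(- \frac{1}{53}\right) 41 - 1769\right) \frac{1}{30} = \left(- \frac{41}{53} - 1769\right) \frac{1}{30} = \left(- \frac{93798}{53}\right) \frac{1}{30} = - \frac{15633}{265} \approx -58.992$)
$\frac{\frac{1514 - 472}{575 + 447} + a}{-2302 + 3618} = \frac{\frac{1514 - 472}{575 + 447} - \frac{15633}{265}}{-2302 + 3618} = \frac{\frac{1042}{1022} - \frac{15633}{265}}{1316} = \left(1042 \cdot \frac{1}{1022} - \frac{15633}{265}\right) \frac{1}{1316} = \left(\frac{521}{511} - \frac{15633}{265}\right) \frac{1}{1316} = \left(- \frac{7850398}{135415}\right) \frac{1}{1316} = - \frac{3925199}{89103070}$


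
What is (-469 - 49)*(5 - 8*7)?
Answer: 26418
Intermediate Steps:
(-469 - 49)*(5 - 8*7) = -518*(5 - 56) = -518*(-51) = 26418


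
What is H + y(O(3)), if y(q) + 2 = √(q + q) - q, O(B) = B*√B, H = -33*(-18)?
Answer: 592 - 3*√3 + √2*3^(¾) ≈ 590.03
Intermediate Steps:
H = 594
O(B) = B^(3/2)
y(q) = -2 - q + √2*√q (y(q) = -2 + (√(q + q) - q) = -2 + (√(2*q) - q) = -2 + (√2*√q - q) = -2 + (-q + √2*√q) = -2 - q + √2*√q)
H + y(O(3)) = 594 + (-2 - 3^(3/2) + √2*√(3^(3/2))) = 594 + (-2 - 3*√3 + √2*√(3*√3)) = 594 + (-2 - 3*√3 + √2*3^(¾)) = 592 - 3*√3 + √2*3^(¾)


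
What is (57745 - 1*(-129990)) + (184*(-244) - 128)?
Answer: 142711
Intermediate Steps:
(57745 - 1*(-129990)) + (184*(-244) - 128) = (57745 + 129990) + (-44896 - 128) = 187735 - 45024 = 142711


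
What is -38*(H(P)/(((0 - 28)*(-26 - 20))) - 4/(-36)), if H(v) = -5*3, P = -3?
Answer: -21907/5796 ≈ -3.7797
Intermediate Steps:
H(v) = -15
-38*(H(P)/(((0 - 28)*(-26 - 20))) - 4/(-36)) = -38*(-15*1/((0 - 28)*(-26 - 20)) - 4/(-36)) = -38*(-15/((-28*(-46))) - 4*(-1/36)) = -38*(-15/1288 + 1/9) = -38*1153/11592 = -21907/5796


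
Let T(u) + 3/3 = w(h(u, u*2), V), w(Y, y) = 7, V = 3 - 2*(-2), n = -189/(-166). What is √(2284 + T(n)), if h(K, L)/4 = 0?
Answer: √2290 ≈ 47.854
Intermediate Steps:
n = 189/166 (n = -189*(-1/166) = 189/166 ≈ 1.1386)
h(K, L) = 0 (h(K, L) = 4*0 = 0)
V = 7 (V = 3 + 4 = 7)
T(u) = 6 (T(u) = -1 + 7 = 6)
√(2284 + T(n)) = √(2284 + 6) = √2290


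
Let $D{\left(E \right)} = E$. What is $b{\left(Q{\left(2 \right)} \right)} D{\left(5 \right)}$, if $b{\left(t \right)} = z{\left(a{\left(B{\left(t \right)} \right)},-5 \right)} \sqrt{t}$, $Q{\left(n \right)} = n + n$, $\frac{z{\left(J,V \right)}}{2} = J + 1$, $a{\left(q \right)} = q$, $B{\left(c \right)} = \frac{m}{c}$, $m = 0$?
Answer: $20$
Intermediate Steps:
$B{\left(c \right)} = 0$ ($B{\left(c \right)} = \frac{0}{c} = 0$)
$z{\left(J,V \right)} = 2 + 2 J$ ($z{\left(J,V \right)} = 2 \left(J + 1\right) = 2 \left(1 + J\right) = 2 + 2 J$)
$Q{\left(n \right)} = 2 n$
$b{\left(t \right)} = 2 \sqrt{t}$ ($b{\left(t \right)} = \left(2 + 2 \cdot 0\right) \sqrt{t} = \left(2 + 0\right) \sqrt{t} = 2 \sqrt{t}$)
$b{\left(Q{\left(2 \right)} \right)} D{\left(5 \right)} = 2 \sqrt{2 \cdot 2} \cdot 5 = 2 \sqrt{4} \cdot 5 = 2 \cdot 2 \cdot 5 = 4 \cdot 5 = 20$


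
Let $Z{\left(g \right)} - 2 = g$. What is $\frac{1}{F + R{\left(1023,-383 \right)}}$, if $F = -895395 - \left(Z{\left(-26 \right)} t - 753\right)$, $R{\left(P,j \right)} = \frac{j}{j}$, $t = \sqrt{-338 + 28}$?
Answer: $- \frac{894641}{800382697441} - \frac{24 i \sqrt{310}}{800382697441} \approx -1.1178 \cdot 10^{-6} - 5.2795 \cdot 10^{-10} i$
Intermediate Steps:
$Z{\left(g \right)} = 2 + g$
$t = i \sqrt{310}$ ($t = \sqrt{-310} = i \sqrt{310} \approx 17.607 i$)
$R{\left(P,j \right)} = 1$
$F = -894642 + 24 i \sqrt{310}$ ($F = -895395 - \left(\left(2 - 26\right) i \sqrt{310} - 753\right) = -895395 - \left(- 24 i \sqrt{310} - 753\right) = -895395 - \left(-753 - 24 i \sqrt{310}\right) = -895395 + \left(753 + 24 i \sqrt{310}\right) = -894642 + 24 i \sqrt{310} \approx -8.9464 \cdot 10^{5} + 422.56 i$)
$\frac{1}{F + R{\left(1023,-383 \right)}} = \frac{1}{\left(-894642 + 24 i \sqrt{310}\right) + 1} = \frac{1}{-894641 + 24 i \sqrt{310}}$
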